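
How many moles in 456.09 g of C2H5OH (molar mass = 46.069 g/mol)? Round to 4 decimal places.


n = mass / M
n = 456.09 / 46.069
n = 9.90014978 mol, rounded to 4 dp:

9.9001 mol


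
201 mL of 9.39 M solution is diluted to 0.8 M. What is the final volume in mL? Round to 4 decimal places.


Dilution: M1*V1 = M2*V2, solve for V2.
V2 = M1*V1 / M2
V2 = 9.39 * 201 / 0.8
V2 = 1887.39 / 0.8
V2 = 2359.2375 mL, rounded to 4 dp:

2359.2375 mL


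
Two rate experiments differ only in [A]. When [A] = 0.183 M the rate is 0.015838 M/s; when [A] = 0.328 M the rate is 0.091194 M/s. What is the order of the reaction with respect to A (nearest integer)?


Rate is proportional to [A]^n, so rate2/rate1 = ([A]2/[A]1)^n. Take logs to solve for n.
rate2/rate1 = 0.091194 / 0.015838 = 5.7579
[A]2/[A]1 = 0.328 / 0.183 = 1.7923
n = ln(5.7579) / ln(1.7923) = 3.0
Nearest integer order:

3


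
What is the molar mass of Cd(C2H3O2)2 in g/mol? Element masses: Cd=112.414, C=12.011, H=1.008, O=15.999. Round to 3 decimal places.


M = sum(count * atomic_mass) over atoms.
M = 1*112.414 + 4*12.011 + 6*1.008 + 4*15.999
M = 112.414 + 48.044 + 6.048 + 63.996
M = 230.502 g/mol, rounded to 3 dp:

230.502 g/mol


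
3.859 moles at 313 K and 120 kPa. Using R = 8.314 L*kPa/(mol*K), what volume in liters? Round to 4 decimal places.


PV = nRT, solve for V = nRT / P.
nRT = 3.859 * 8.314 * 313 = 10042.2062
V = 10042.2062 / 120
V = 83.68505167 L, rounded to 4 dp:

83.6851 L


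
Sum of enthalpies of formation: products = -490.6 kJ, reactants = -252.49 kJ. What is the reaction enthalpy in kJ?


dH_rxn = sum(dH_f products) - sum(dH_f reactants)
dH_rxn = -490.6 - (-252.49)
dH_rxn = -238.11 kJ:

-238.11 kJ


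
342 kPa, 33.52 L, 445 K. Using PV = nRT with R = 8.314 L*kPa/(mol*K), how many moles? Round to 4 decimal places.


PV = nRT, solve for n = PV / (RT).
PV = 342 * 33.52 = 11463.84
RT = 8.314 * 445 = 3699.73
n = 11463.84 / 3699.73
n = 3.09856125 mol, rounded to 4 dp:

3.0986 mol


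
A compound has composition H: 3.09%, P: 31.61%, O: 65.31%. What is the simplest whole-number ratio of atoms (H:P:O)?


Assume 100 g of compound, divide each mass% by atomic mass to get moles, then normalize by the smallest to get a raw atom ratio.
Moles per 100 g: H: 3.09/1.008 = 3.0655, P: 31.61/30.974 = 1.0205, O: 65.31/15.999 = 4.0821
Raw ratio (divide by min = 1.0205): H: 3.004, P: 1.0, O: 4.0
Multiply by 1 to clear fractions: H: 3.004 ~= 3, P: 1.0 ~= 1, O: 4.0 ~= 4
Reduce by GCD to get the simplest whole-number ratio:

3:1:4


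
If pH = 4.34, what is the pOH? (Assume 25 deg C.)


At 25 deg C, pH + pOH = 14.
pOH = 14 - pH = 14 - 4.34
pOH = 9.66:

9.66


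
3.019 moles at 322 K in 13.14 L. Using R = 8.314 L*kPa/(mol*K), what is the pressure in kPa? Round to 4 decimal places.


PV = nRT, solve for P = nRT / V.
nRT = 3.019 * 8.314 * 322 = 8082.1891
P = 8082.1891 / 13.14
P = 615.08288432 kPa, rounded to 4 dp:

615.0829 kPa


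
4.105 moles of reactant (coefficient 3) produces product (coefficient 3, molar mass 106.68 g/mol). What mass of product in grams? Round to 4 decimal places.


Use the coefficient ratio to convert reactant moles to product moles, then multiply by the product's molar mass.
moles_P = moles_R * (coeff_P / coeff_R) = 4.105 * (3/3) = 4.105
mass_P = moles_P * M_P = 4.105 * 106.68
mass_P = 437.9214 g, rounded to 4 dp:

437.9214 g


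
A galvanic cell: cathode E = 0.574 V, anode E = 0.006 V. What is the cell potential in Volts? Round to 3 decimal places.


Standard cell potential: E_cell = E_cathode - E_anode.
E_cell = 0.574 - (0.006)
E_cell = 0.568 V, rounded to 3 dp:

0.568 V


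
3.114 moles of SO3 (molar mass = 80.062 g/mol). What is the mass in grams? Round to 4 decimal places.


mass = n * M
mass = 3.114 * 80.062
mass = 249.313068 g, rounded to 4 dp:

249.3131 g


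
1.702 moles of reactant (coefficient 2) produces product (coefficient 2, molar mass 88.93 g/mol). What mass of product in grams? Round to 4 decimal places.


Use the coefficient ratio to convert reactant moles to product moles, then multiply by the product's molar mass.
moles_P = moles_R * (coeff_P / coeff_R) = 1.702 * (2/2) = 1.702
mass_P = moles_P * M_P = 1.702 * 88.93
mass_P = 151.35886 g, rounded to 4 dp:

151.3589 g


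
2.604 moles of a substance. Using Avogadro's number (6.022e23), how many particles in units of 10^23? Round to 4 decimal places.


N = n * NA, then divide by 1e23 for the requested units.
N / 1e23 = n * 6.022
N / 1e23 = 2.604 * 6.022
N / 1e23 = 15.681288, rounded to 4 dp:

15.6813


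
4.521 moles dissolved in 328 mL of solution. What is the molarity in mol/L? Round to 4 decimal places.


Convert volume to liters: V_L = V_mL / 1000.
V_L = 328 / 1000 = 0.328 L
M = n / V_L = 4.521 / 0.328
M = 13.78353659 mol/L, rounded to 4 dp:

13.7835 mol/L


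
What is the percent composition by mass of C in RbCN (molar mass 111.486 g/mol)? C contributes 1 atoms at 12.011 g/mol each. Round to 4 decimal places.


pct = 100 * (n_elem * M_elem) / M_total
mass_contribution = 1 * 12.011 = 12.011 g/mol
pct = 100 * 12.011 / 111.486
pct = 10.77355004 %, rounded to 4 dp:

10.7736 %


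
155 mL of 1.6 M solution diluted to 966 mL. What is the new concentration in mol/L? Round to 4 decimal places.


Dilution: M1*V1 = M2*V2, solve for M2.
M2 = M1*V1 / V2
M2 = 1.6 * 155 / 966
M2 = 248.0 / 966
M2 = 0.25672878 mol/L, rounded to 4 dp:

0.2567 mol/L


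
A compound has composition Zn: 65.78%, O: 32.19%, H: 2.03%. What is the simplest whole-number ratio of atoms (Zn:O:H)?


Assume 100 g of compound, divide each mass% by atomic mass to get moles, then normalize by the smallest to get a raw atom ratio.
Moles per 100 g: Zn: 65.78/65.38 = 1.0061, O: 32.19/15.999 = 2.012, H: 2.03/1.008 = 2.0139
Raw ratio (divide by min = 1.0061): Zn: 1.0, O: 2.0, H: 2.002
Multiply by 1 to clear fractions: Zn: 1.0 ~= 1, O: 2.0 ~= 2, H: 2.002 ~= 2
Reduce by GCD to get the simplest whole-number ratio:

1:2:2


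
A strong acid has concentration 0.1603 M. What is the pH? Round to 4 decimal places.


A strong acid dissociates completely, so [H+] equals the given concentration.
pH = -log10([H+]) = -log10(0.1603)
pH = 0.79506648, rounded to 4 dp:

0.7951


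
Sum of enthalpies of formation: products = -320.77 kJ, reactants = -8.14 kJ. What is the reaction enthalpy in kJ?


dH_rxn = sum(dH_f products) - sum(dH_f reactants)
dH_rxn = -320.77 - (-8.14)
dH_rxn = -312.63 kJ:

-312.63 kJ


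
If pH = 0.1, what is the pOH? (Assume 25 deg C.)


At 25 deg C, pH + pOH = 14.
pOH = 14 - pH = 14 - 0.1
pOH = 13.9:

13.90


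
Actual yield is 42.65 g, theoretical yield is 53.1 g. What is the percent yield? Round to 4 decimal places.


% yield = 100 * actual / theoretical
% yield = 100 * 42.65 / 53.1
% yield = 80.32015066 %, rounded to 4 dp:

80.3202 %


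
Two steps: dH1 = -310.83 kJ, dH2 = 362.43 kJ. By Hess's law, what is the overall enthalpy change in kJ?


Hess's law: enthalpy is a state function, so add the step enthalpies.
dH_total = dH1 + dH2 = -310.83 + (362.43)
dH_total = 51.6 kJ:

51.60 kJ


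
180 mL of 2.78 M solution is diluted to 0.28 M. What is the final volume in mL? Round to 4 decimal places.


Dilution: M1*V1 = M2*V2, solve for V2.
V2 = M1*V1 / M2
V2 = 2.78 * 180 / 0.28
V2 = 500.4 / 0.28
V2 = 1787.14285714 mL, rounded to 4 dp:

1787.1429 mL


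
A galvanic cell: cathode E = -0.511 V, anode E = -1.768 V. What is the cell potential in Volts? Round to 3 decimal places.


Standard cell potential: E_cell = E_cathode - E_anode.
E_cell = -0.511 - (-1.768)
E_cell = 1.257 V, rounded to 3 dp:

1.257 V


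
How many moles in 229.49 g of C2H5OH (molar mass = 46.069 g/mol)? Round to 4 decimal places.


n = mass / M
n = 229.49 / 46.069
n = 4.98144088 mol, rounded to 4 dp:

4.9814 mol


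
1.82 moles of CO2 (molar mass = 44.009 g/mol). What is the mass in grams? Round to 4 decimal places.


mass = n * M
mass = 1.82 * 44.009
mass = 80.09638 g, rounded to 4 dp:

80.0964 g


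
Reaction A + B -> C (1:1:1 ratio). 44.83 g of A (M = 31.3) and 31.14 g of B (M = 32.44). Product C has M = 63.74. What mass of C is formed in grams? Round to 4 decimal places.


Find moles of each reactant; the smaller value is the limiting reagent in a 1:1:1 reaction, so moles_C equals moles of the limiter.
n_A = mass_A / M_A = 44.83 / 31.3 = 1.432268 mol
n_B = mass_B / M_B = 31.14 / 32.44 = 0.959926 mol
Limiting reagent: B (smaller), n_limiting = 0.959926 mol
mass_C = n_limiting * M_C = 0.959926 * 63.74
mass_C = 61.18568324 g, rounded to 4 dp:

61.1857 g


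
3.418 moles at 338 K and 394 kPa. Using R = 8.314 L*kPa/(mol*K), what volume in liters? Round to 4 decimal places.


PV = nRT, solve for V = nRT / P.
nRT = 3.418 * 8.314 * 338 = 9605.0312
V = 9605.0312 / 394
V = 24.37825178 L, rounded to 4 dp:

24.3783 L


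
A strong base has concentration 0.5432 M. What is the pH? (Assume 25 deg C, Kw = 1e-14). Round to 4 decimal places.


A strong base dissociates completely, so [OH-] equals the given concentration.
pOH = -log10([OH-]) = -log10(0.5432) = 0.26504
pH = 14 - pOH = 14 - 0.26504
pH = 13.73496, rounded to 4 dp:

13.7350


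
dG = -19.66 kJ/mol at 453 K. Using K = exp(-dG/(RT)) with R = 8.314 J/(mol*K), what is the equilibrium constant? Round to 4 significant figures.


dG is in kJ/mol; multiply by 1000 to match R in J/(mol*K).
RT = 8.314 * 453 = 3766.242 J/mol
exponent = -dG*1000 / (RT) = -(-19.66*1000) / 3766.242 = 5.22005755
K = exp(5.22005755)
K = 184.94483, rounded to 4 significant figures:

184.9


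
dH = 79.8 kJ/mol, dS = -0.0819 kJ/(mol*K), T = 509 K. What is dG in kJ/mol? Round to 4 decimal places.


Gibbs: dG = dH - T*dS (consistent units, dS already in kJ/(mol*K)).
T*dS = 509 * -0.0819 = -41.6871
dG = 79.8 - (-41.6871)
dG = 121.4871 kJ/mol, rounded to 4 dp:

121.4871 kJ/mol


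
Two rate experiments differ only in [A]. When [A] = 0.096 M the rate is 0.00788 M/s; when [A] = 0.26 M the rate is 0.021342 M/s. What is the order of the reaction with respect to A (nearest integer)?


Rate is proportional to [A]^n, so rate2/rate1 = ([A]2/[A]1)^n. Take logs to solve for n.
rate2/rate1 = 0.021342 / 0.00788 = 2.7084
[A]2/[A]1 = 0.26 / 0.096 = 2.7083
n = ln(2.7084) / ln(2.7083) = 1.0
Nearest integer order:

1


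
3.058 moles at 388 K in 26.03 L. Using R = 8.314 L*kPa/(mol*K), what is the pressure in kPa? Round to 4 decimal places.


PV = nRT, solve for P = nRT / V.
nRT = 3.058 * 8.314 * 388 = 9864.5943
P = 9864.5943 / 26.03
P = 378.97019977 kPa, rounded to 4 dp:

378.9702 kPa


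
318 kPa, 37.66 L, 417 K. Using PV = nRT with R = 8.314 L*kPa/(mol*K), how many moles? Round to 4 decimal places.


PV = nRT, solve for n = PV / (RT).
PV = 318 * 37.66 = 11975.88
RT = 8.314 * 417 = 3466.938
n = 11975.88 / 3466.938
n = 3.4543104 mol, rounded to 4 dp:

3.4543 mol


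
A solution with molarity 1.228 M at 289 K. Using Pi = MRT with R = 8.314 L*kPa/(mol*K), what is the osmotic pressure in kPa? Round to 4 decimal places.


Osmotic pressure (van't Hoff): Pi = M*R*T.
RT = 8.314 * 289 = 2402.746
Pi = 1.228 * 2402.746
Pi = 2950.572088 kPa, rounded to 4 dp:

2950.5721 kPa


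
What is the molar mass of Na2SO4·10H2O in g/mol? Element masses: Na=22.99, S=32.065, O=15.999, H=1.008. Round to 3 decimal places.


M = sum(count * atomic_mass) over atoms.
M = 2*22.99 + 1*32.065 + 14*15.999 + 20*1.008
M = 45.98 + 32.065 + 223.986 + 20.16
M = 322.191 g/mol, rounded to 3 dp:

322.191 g/mol


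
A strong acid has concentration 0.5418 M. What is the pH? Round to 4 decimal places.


A strong acid dissociates completely, so [H+] equals the given concentration.
pH = -log10([H+]) = -log10(0.5418)
pH = 0.266161, rounded to 4 dp:

0.2662


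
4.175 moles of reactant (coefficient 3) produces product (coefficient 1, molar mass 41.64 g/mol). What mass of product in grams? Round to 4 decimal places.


Use the coefficient ratio to convert reactant moles to product moles, then multiply by the product's molar mass.
moles_P = moles_R * (coeff_P / coeff_R) = 4.175 * (1/3) = 1.391667
mass_P = moles_P * M_P = 1.391667 * 41.64
mass_P = 57.94901388 g, rounded to 4 dp:

57.9490 g


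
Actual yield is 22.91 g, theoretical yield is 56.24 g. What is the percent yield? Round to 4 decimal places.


% yield = 100 * actual / theoretical
% yield = 100 * 22.91 / 56.24
% yield = 40.73613087 %, rounded to 4 dp:

40.7361 %


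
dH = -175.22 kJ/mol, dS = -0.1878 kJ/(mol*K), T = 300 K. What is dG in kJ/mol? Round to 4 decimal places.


Gibbs: dG = dH - T*dS (consistent units, dS already in kJ/(mol*K)).
T*dS = 300 * -0.1878 = -56.34
dG = -175.22 - (-56.34)
dG = -118.88 kJ/mol, rounded to 4 dp:

-118.8800 kJ/mol


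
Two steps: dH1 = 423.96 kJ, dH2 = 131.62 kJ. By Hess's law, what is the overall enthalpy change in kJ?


Hess's law: enthalpy is a state function, so add the step enthalpies.
dH_total = dH1 + dH2 = 423.96 + (131.62)
dH_total = 555.58 kJ:

555.58 kJ


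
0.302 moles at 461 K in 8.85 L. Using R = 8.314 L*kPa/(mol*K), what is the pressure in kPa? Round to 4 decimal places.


PV = nRT, solve for P = nRT / V.
nRT = 0.302 * 8.314 * 461 = 1157.4917
P = 1157.4917 / 8.85
P = 130.7900226 kPa, rounded to 4 dp:

130.7900 kPa


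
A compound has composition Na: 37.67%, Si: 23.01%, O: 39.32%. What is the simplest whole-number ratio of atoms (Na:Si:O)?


Assume 100 g of compound, divide each mass% by atomic mass to get moles, then normalize by the smallest to get a raw atom ratio.
Moles per 100 g: Na: 37.67/22.99 = 1.6385, Si: 23.01/28.086 = 0.8193, O: 39.32/15.999 = 2.4577
Raw ratio (divide by min = 0.8193): Na: 2.0, Si: 1.0, O: 3.0
Multiply by 1 to clear fractions: Na: 2.0 ~= 2, Si: 1.0 ~= 1, O: 3.0 ~= 3
Reduce by GCD to get the simplest whole-number ratio:

2:1:3


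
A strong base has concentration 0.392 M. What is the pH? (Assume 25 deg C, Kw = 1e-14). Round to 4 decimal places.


A strong base dissociates completely, so [OH-] equals the given concentration.
pOH = -log10([OH-]) = -log10(0.392) = 0.406714
pH = 14 - pOH = 14 - 0.406714
pH = 13.593286, rounded to 4 dp:

13.5933


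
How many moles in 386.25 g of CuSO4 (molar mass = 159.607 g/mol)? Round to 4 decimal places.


n = mass / M
n = 386.25 / 159.607
n = 2.42000664 mol, rounded to 4 dp:

2.4200 mol


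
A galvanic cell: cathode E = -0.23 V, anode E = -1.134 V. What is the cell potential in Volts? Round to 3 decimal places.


Standard cell potential: E_cell = E_cathode - E_anode.
E_cell = -0.23 - (-1.134)
E_cell = 0.904 V, rounded to 3 dp:

0.904 V


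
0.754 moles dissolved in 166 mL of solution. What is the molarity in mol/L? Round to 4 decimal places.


Convert volume to liters: V_L = V_mL / 1000.
V_L = 166 / 1000 = 0.166 L
M = n / V_L = 0.754 / 0.166
M = 4.54216867 mol/L, rounded to 4 dp:

4.5422 mol/L


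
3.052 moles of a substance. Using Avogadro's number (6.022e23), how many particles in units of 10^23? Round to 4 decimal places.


N = n * NA, then divide by 1e23 for the requested units.
N / 1e23 = n * 6.022
N / 1e23 = 3.052 * 6.022
N / 1e23 = 18.379144, rounded to 4 dp:

18.3791


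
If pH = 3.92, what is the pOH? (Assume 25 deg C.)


At 25 deg C, pH + pOH = 14.
pOH = 14 - pH = 14 - 3.92
pOH = 10.08:

10.08


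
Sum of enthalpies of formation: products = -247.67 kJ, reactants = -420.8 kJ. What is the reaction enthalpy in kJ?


dH_rxn = sum(dH_f products) - sum(dH_f reactants)
dH_rxn = -247.67 - (-420.8)
dH_rxn = 173.13 kJ:

173.13 kJ


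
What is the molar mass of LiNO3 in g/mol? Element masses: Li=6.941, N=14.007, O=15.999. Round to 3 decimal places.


M = sum(count * atomic_mass) over atoms.
M = 1*6.941 + 1*14.007 + 3*15.999
M = 6.941 + 14.007 + 47.997
M = 68.945 g/mol, rounded to 3 dp:

68.945 g/mol


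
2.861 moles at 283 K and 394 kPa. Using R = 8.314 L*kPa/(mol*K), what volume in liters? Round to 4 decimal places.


PV = nRT, solve for V = nRT / P.
nRT = 2.861 * 8.314 * 283 = 6731.5382
V = 6731.5382 / 394
V = 17.08512234 L, rounded to 4 dp:

17.0851 L


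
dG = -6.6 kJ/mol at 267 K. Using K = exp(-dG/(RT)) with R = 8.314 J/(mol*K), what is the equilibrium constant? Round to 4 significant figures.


dG is in kJ/mol; multiply by 1000 to match R in J/(mol*K).
RT = 8.314 * 267 = 2219.838 J/mol
exponent = -dG*1000 / (RT) = -(-6.6*1000) / 2219.838 = 2.97318994
K = exp(2.97318994)
K = 19.554197, rounded to 4 significant figures:

19.55


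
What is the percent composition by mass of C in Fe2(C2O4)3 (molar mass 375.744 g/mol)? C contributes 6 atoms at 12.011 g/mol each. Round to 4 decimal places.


pct = 100 * (n_elem * M_elem) / M_total
mass_contribution = 6 * 12.011 = 72.066 g/mol
pct = 100 * 72.066 / 375.744
pct = 19.17954778 %, rounded to 4 dp:

19.1795 %


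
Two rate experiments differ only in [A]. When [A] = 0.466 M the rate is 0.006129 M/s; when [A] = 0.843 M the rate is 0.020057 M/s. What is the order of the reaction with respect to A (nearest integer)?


Rate is proportional to [A]^n, so rate2/rate1 = ([A]2/[A]1)^n. Take logs to solve for n.
rate2/rate1 = 0.020057 / 0.006129 = 3.2725
[A]2/[A]1 = 0.843 / 0.466 = 1.809
n = ln(3.2725) / ln(1.809) = 2.0
Nearest integer order:

2


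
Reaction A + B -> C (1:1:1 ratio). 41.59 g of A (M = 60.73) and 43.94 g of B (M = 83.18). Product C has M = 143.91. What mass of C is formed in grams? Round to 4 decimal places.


Find moles of each reactant; the smaller value is the limiting reagent in a 1:1:1 reaction, so moles_C equals moles of the limiter.
n_A = mass_A / M_A = 41.59 / 60.73 = 0.684835 mol
n_B = mass_B / M_B = 43.94 / 83.18 = 0.528252 mol
Limiting reagent: B (smaller), n_limiting = 0.528252 mol
mass_C = n_limiting * M_C = 0.528252 * 143.91
mass_C = 76.02074532 g, rounded to 4 dp:

76.0207 g


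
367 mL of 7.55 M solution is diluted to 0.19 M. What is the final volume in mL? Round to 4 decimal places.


Dilution: M1*V1 = M2*V2, solve for V2.
V2 = M1*V1 / M2
V2 = 7.55 * 367 / 0.19
V2 = 2770.85 / 0.19
V2 = 14583.42105263 mL, rounded to 4 dp:

14583.4211 mL


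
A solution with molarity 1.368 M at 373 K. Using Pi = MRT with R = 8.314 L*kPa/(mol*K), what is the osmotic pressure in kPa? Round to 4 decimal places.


Osmotic pressure (van't Hoff): Pi = M*R*T.
RT = 8.314 * 373 = 3101.122
Pi = 1.368 * 3101.122
Pi = 4242.334896 kPa, rounded to 4 dp:

4242.3349 kPa


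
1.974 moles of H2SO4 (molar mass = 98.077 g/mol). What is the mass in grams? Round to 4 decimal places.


mass = n * M
mass = 1.974 * 98.077
mass = 193.603998 g, rounded to 4 dp:

193.6040 g


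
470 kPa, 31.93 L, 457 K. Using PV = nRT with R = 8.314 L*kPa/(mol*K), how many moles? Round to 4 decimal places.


PV = nRT, solve for n = PV / (RT).
PV = 470 * 31.93 = 15007.1
RT = 8.314 * 457 = 3799.498
n = 15007.1 / 3799.498
n = 3.94975863 mol, rounded to 4 dp:

3.9498 mol


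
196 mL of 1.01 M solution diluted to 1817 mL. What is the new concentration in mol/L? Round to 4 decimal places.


Dilution: M1*V1 = M2*V2, solve for M2.
M2 = M1*V1 / V2
M2 = 1.01 * 196 / 1817
M2 = 197.96 / 1817
M2 = 0.10894882 mol/L, rounded to 4 dp:

0.1089 mol/L


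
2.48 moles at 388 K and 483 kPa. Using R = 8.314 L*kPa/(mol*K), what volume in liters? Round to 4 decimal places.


PV = nRT, solve for V = nRT / P.
nRT = 2.48 * 8.314 * 388 = 8000.0634
V = 8000.0634 / 483
V = 16.56327826 L, rounded to 4 dp:

16.5633 L


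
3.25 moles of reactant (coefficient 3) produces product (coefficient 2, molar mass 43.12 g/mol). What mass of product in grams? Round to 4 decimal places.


Use the coefficient ratio to convert reactant moles to product moles, then multiply by the product's molar mass.
moles_P = moles_R * (coeff_P / coeff_R) = 3.25 * (2/3) = 2.166667
mass_P = moles_P * M_P = 2.166667 * 43.12
mass_P = 93.42668104 g, rounded to 4 dp:

93.4267 g


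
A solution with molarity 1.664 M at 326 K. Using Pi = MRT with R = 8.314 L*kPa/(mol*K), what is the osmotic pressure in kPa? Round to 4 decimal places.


Osmotic pressure (van't Hoff): Pi = M*R*T.
RT = 8.314 * 326 = 2710.364
Pi = 1.664 * 2710.364
Pi = 4510.045696 kPa, rounded to 4 dp:

4510.0457 kPa


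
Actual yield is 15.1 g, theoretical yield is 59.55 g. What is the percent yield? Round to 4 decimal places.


% yield = 100 * actual / theoretical
% yield = 100 * 15.1 / 59.55
% yield = 25.35684299 %, rounded to 4 dp:

25.3568 %


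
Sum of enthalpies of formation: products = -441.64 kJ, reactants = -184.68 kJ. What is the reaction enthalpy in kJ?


dH_rxn = sum(dH_f products) - sum(dH_f reactants)
dH_rxn = -441.64 - (-184.68)
dH_rxn = -256.96 kJ:

-256.96 kJ


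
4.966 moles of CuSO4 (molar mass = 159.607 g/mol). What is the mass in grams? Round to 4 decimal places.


mass = n * M
mass = 4.966 * 159.607
mass = 792.608362 g, rounded to 4 dp:

792.6084 g


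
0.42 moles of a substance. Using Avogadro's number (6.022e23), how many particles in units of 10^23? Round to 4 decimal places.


N = n * NA, then divide by 1e23 for the requested units.
N / 1e23 = n * 6.022
N / 1e23 = 0.42 * 6.022
N / 1e23 = 2.52924, rounded to 4 dp:

2.5292


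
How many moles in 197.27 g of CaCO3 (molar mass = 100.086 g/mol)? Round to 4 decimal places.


n = mass / M
n = 197.27 / 100.086
n = 1.97100494 mol, rounded to 4 dp:

1.9710 mol


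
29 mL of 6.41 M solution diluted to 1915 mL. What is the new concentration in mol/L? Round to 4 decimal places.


Dilution: M1*V1 = M2*V2, solve for M2.
M2 = M1*V1 / V2
M2 = 6.41 * 29 / 1915
M2 = 185.89 / 1915
M2 = 0.0970705 mol/L, rounded to 4 dp:

0.0971 mol/L


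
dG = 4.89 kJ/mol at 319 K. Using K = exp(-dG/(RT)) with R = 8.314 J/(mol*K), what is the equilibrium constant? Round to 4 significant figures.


dG is in kJ/mol; multiply by 1000 to match R in J/(mol*K).
RT = 8.314 * 319 = 2652.166 J/mol
exponent = -dG*1000 / (RT) = -(4.89*1000) / 2652.166 = -1.84377599
K = exp(-1.84377599)
K = 0.15821886, rounded to 4 significant figures:

0.1582


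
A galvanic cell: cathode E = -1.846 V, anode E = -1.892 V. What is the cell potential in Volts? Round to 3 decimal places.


Standard cell potential: E_cell = E_cathode - E_anode.
E_cell = -1.846 - (-1.892)
E_cell = 0.046 V, rounded to 3 dp:

0.046 V


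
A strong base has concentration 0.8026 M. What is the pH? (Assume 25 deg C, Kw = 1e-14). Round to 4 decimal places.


A strong base dissociates completely, so [OH-] equals the given concentration.
pOH = -log10([OH-]) = -log10(0.8026) = 0.095501
pH = 14 - pOH = 14 - 0.095501
pH = 13.904499, rounded to 4 dp:

13.9045


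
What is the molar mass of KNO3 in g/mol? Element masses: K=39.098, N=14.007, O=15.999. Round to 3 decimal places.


M = sum(count * atomic_mass) over atoms.
M = 1*39.098 + 1*14.007 + 3*15.999
M = 39.098 + 14.007 + 47.997
M = 101.102 g/mol, rounded to 3 dp:

101.102 g/mol


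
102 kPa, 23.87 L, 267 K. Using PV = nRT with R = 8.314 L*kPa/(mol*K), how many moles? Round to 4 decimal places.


PV = nRT, solve for n = PV / (RT).
PV = 102 * 23.87 = 2434.74
RT = 8.314 * 267 = 2219.838
n = 2434.74 / 2219.838
n = 1.09680977 mol, rounded to 4 dp:

1.0968 mol


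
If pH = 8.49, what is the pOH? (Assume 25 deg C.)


At 25 deg C, pH + pOH = 14.
pOH = 14 - pH = 14 - 8.49
pOH = 5.51:

5.51


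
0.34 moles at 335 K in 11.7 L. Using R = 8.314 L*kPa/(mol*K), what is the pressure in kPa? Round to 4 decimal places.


PV = nRT, solve for P = nRT / V.
nRT = 0.34 * 8.314 * 335 = 946.9646
P = 946.9646 / 11.7
P = 80.9371453 kPa, rounded to 4 dp:

80.9371 kPa


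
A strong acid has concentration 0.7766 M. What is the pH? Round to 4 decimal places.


A strong acid dissociates completely, so [H+] equals the given concentration.
pH = -log10([H+]) = -log10(0.7766)
pH = 0.10980261, rounded to 4 dp:

0.1098


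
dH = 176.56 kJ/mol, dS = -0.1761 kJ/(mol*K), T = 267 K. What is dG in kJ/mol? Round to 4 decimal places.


Gibbs: dG = dH - T*dS (consistent units, dS already in kJ/(mol*K)).
T*dS = 267 * -0.1761 = -47.0187
dG = 176.56 - (-47.0187)
dG = 223.5787 kJ/mol, rounded to 4 dp:

223.5787 kJ/mol


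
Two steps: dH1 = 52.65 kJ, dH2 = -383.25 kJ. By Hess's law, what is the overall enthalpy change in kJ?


Hess's law: enthalpy is a state function, so add the step enthalpies.
dH_total = dH1 + dH2 = 52.65 + (-383.25)
dH_total = -330.6 kJ:

-330.60 kJ


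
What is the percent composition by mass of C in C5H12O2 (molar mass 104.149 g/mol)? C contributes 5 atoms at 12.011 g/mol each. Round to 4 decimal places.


pct = 100 * (n_elem * M_elem) / M_total
mass_contribution = 5 * 12.011 = 60.055 g/mol
pct = 100 * 60.055 / 104.149
pct = 57.66257957 %, rounded to 4 dp:

57.6626 %


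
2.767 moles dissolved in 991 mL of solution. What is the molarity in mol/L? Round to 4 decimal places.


Convert volume to liters: V_L = V_mL / 1000.
V_L = 991 / 1000 = 0.991 L
M = n / V_L = 2.767 / 0.991
M = 2.79212916 mol/L, rounded to 4 dp:

2.7921 mol/L


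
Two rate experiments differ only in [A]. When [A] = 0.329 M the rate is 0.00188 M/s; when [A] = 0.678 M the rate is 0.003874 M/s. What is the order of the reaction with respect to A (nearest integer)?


Rate is proportional to [A]^n, so rate2/rate1 = ([A]2/[A]1)^n. Take logs to solve for n.
rate2/rate1 = 0.003874 / 0.00188 = 2.0606
[A]2/[A]1 = 0.678 / 0.329 = 2.0608
n = ln(2.0606) / ln(2.0608) = 1.0
Nearest integer order:

1


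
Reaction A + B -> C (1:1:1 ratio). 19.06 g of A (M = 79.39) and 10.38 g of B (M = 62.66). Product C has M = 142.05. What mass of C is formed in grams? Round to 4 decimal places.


Find moles of each reactant; the smaller value is the limiting reagent in a 1:1:1 reaction, so moles_C equals moles of the limiter.
n_A = mass_A / M_A = 19.06 / 79.39 = 0.240081 mol
n_B = mass_B / M_B = 10.38 / 62.66 = 0.165656 mol
Limiting reagent: B (smaller), n_limiting = 0.165656 mol
mass_C = n_limiting * M_C = 0.165656 * 142.05
mass_C = 23.5314348 g, rounded to 4 dp:

23.5314 g


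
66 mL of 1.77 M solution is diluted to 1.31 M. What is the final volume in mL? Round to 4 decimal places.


Dilution: M1*V1 = M2*V2, solve for V2.
V2 = M1*V1 / M2
V2 = 1.77 * 66 / 1.31
V2 = 116.82 / 1.31
V2 = 89.17557252 mL, rounded to 4 dp:

89.1756 mL


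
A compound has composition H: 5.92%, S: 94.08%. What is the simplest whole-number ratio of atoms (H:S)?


Assume 100 g of compound, divide each mass% by atomic mass to get moles, then normalize by the smallest to get a raw atom ratio.
Moles per 100 g: H: 5.92/1.008 = 5.873, S: 94.08/32.065 = 2.934
Raw ratio (divide by min = 2.934): H: 2.002, S: 1.0
Multiply by 1 to clear fractions: H: 2.002 ~= 2, S: 1.0 ~= 1
Reduce by GCD to get the simplest whole-number ratio:

2:1


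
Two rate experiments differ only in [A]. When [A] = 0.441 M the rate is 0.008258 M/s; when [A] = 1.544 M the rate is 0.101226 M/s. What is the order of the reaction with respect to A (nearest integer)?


Rate is proportional to [A]^n, so rate2/rate1 = ([A]2/[A]1)^n. Take logs to solve for n.
rate2/rate1 = 0.101226 / 0.008258 = 12.2579
[A]2/[A]1 = 1.544 / 0.441 = 3.5011
n = ln(12.2579) / ln(3.5011) = 2.0
Nearest integer order:

2


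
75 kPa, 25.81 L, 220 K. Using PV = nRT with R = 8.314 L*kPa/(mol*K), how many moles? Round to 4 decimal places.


PV = nRT, solve for n = PV / (RT).
PV = 75 * 25.81 = 1935.75
RT = 8.314 * 220 = 1829.08
n = 1935.75 / 1829.08
n = 1.05831894 mol, rounded to 4 dp:

1.0583 mol


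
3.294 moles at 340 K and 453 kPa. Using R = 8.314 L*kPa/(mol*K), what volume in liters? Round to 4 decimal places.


PV = nRT, solve for V = nRT / P.
nRT = 3.294 * 8.314 * 340 = 9311.3474
V = 9311.3474 / 453
V = 20.55485077 L, rounded to 4 dp:

20.5549 L


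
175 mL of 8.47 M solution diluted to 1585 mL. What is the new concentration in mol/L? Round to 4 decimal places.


Dilution: M1*V1 = M2*V2, solve for M2.
M2 = M1*V1 / V2
M2 = 8.47 * 175 / 1585
M2 = 1482.25 / 1585
M2 = 0.9351735 mol/L, rounded to 4 dp:

0.9352 mol/L


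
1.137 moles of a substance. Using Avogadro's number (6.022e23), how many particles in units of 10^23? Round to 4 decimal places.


N = n * NA, then divide by 1e23 for the requested units.
N / 1e23 = n * 6.022
N / 1e23 = 1.137 * 6.022
N / 1e23 = 6.847014, rounded to 4 dp:

6.8470


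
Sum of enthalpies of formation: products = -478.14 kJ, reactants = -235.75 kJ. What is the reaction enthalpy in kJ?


dH_rxn = sum(dH_f products) - sum(dH_f reactants)
dH_rxn = -478.14 - (-235.75)
dH_rxn = -242.39 kJ:

-242.39 kJ


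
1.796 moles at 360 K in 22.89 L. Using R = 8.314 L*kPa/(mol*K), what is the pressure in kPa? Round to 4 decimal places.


PV = nRT, solve for P = nRT / V.
nRT = 1.796 * 8.314 * 360 = 5375.4998
P = 5375.4998 / 22.89
P = 234.84053298 kPa, rounded to 4 dp:

234.8405 kPa


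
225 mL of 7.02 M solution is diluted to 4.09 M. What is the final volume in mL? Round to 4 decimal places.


Dilution: M1*V1 = M2*V2, solve for V2.
V2 = M1*V1 / M2
V2 = 7.02 * 225 / 4.09
V2 = 1579.5 / 4.09
V2 = 386.18581907 mL, rounded to 4 dp:

386.1858 mL


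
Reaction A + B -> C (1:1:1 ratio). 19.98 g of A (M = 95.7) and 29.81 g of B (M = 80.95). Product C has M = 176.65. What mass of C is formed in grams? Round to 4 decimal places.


Find moles of each reactant; the smaller value is the limiting reagent in a 1:1:1 reaction, so moles_C equals moles of the limiter.
n_A = mass_A / M_A = 19.98 / 95.7 = 0.208777 mol
n_B = mass_B / M_B = 29.81 / 80.95 = 0.368252 mol
Limiting reagent: A (smaller), n_limiting = 0.208777 mol
mass_C = n_limiting * M_C = 0.208777 * 176.65
mass_C = 36.88045705 g, rounded to 4 dp:

36.8805 g


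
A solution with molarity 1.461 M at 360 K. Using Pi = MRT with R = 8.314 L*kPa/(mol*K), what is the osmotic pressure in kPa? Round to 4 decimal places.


Osmotic pressure (van't Hoff): Pi = M*R*T.
RT = 8.314 * 360 = 2993.04
Pi = 1.461 * 2993.04
Pi = 4372.83144 kPa, rounded to 4 dp:

4372.8314 kPa


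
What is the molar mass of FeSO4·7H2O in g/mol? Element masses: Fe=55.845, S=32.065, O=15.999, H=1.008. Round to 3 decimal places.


M = sum(count * atomic_mass) over atoms.
M = 1*55.845 + 1*32.065 + 11*15.999 + 14*1.008
M = 55.845 + 32.065 + 175.989 + 14.112
M = 278.011 g/mol, rounded to 3 dp:

278.011 g/mol


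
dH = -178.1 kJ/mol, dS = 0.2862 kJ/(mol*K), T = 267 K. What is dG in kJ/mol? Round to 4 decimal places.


Gibbs: dG = dH - T*dS (consistent units, dS already in kJ/(mol*K)).
T*dS = 267 * 0.2862 = 76.4154
dG = -178.1 - (76.4154)
dG = -254.5154 kJ/mol, rounded to 4 dp:

-254.5154 kJ/mol


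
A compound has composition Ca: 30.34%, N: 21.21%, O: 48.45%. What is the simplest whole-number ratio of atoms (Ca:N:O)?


Assume 100 g of compound, divide each mass% by atomic mass to get moles, then normalize by the smallest to get a raw atom ratio.
Moles per 100 g: Ca: 30.34/40.078 = 0.757, N: 21.21/14.007 = 1.5142, O: 48.45/15.999 = 3.0283
Raw ratio (divide by min = 0.757): Ca: 1.0, N: 2.0, O: 4.0
Multiply by 1 to clear fractions: Ca: 1.0 ~= 1, N: 2.0 ~= 2, O: 4.0 ~= 4
Reduce by GCD to get the simplest whole-number ratio:

1:2:4


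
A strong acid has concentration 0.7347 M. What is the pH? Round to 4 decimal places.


A strong acid dissociates completely, so [H+] equals the given concentration.
pH = -log10([H+]) = -log10(0.7347)
pH = 0.13388996, rounded to 4 dp:

0.1339


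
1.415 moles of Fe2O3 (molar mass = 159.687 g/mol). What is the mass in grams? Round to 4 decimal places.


mass = n * M
mass = 1.415 * 159.687
mass = 225.957105 g, rounded to 4 dp:

225.9571 g


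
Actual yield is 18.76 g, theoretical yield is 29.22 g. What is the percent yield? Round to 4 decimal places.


% yield = 100 * actual / theoretical
% yield = 100 * 18.76 / 29.22
% yield = 64.20260096 %, rounded to 4 dp:

64.2026 %


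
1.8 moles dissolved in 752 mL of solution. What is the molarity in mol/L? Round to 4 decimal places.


Convert volume to liters: V_L = V_mL / 1000.
V_L = 752 / 1000 = 0.752 L
M = n / V_L = 1.8 / 0.752
M = 2.39361702 mol/L, rounded to 4 dp:

2.3936 mol/L


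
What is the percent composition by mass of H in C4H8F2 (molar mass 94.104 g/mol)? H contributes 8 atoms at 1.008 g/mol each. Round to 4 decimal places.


pct = 100 * (n_elem * M_elem) / M_total
mass_contribution = 8 * 1.008 = 8.064 g/mol
pct = 100 * 8.064 / 94.104
pct = 8.56924254 %, rounded to 4 dp:

8.5692 %


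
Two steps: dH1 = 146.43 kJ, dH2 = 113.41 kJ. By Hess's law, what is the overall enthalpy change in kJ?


Hess's law: enthalpy is a state function, so add the step enthalpies.
dH_total = dH1 + dH2 = 146.43 + (113.41)
dH_total = 259.84 kJ:

259.84 kJ


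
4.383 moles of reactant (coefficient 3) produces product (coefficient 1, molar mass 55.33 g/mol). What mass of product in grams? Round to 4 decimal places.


Use the coefficient ratio to convert reactant moles to product moles, then multiply by the product's molar mass.
moles_P = moles_R * (coeff_P / coeff_R) = 4.383 * (1/3) = 1.461
mass_P = moles_P * M_P = 1.461 * 55.33
mass_P = 80.83713 g, rounded to 4 dp:

80.8371 g


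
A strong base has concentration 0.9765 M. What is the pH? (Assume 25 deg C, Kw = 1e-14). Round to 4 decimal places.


A strong base dissociates completely, so [OH-] equals the given concentration.
pOH = -log10([OH-]) = -log10(0.9765) = 0.010328
pH = 14 - pOH = 14 - 0.010328
pH = 13.989672, rounded to 4 dp:

13.9897


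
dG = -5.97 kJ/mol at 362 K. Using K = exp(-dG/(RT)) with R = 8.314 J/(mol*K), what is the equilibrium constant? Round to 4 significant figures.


dG is in kJ/mol; multiply by 1000 to match R in J/(mol*K).
RT = 8.314 * 362 = 3009.668 J/mol
exponent = -dG*1000 / (RT) = -(-5.97*1000) / 3009.668 = 1.98360749
K = exp(1.98360749)
K = 7.2689183, rounded to 4 significant figures:

7.269


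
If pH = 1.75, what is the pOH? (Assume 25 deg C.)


At 25 deg C, pH + pOH = 14.
pOH = 14 - pH = 14 - 1.75
pOH = 12.25:

12.25


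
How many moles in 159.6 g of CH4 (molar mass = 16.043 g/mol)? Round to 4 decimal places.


n = mass / M
n = 159.6 / 16.043
n = 9.94826404 mol, rounded to 4 dp:

9.9483 mol


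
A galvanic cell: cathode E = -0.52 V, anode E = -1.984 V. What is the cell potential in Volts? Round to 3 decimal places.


Standard cell potential: E_cell = E_cathode - E_anode.
E_cell = -0.52 - (-1.984)
E_cell = 1.464 V, rounded to 3 dp:

1.464 V


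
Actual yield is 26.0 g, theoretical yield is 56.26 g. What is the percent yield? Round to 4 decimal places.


% yield = 100 * actual / theoretical
% yield = 100 * 26.0 / 56.26
% yield = 46.2140064 %, rounded to 4 dp:

46.2140 %


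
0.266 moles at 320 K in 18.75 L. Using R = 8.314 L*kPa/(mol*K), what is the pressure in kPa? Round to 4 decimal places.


PV = nRT, solve for P = nRT / V.
nRT = 0.266 * 8.314 * 320 = 707.6877
P = 707.6877 / 18.75
P = 37.743344 kPa, rounded to 4 dp:

37.7433 kPa


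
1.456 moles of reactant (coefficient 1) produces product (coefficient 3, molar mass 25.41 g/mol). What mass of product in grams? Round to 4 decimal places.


Use the coefficient ratio to convert reactant moles to product moles, then multiply by the product's molar mass.
moles_P = moles_R * (coeff_P / coeff_R) = 1.456 * (3/1) = 4.368
mass_P = moles_P * M_P = 4.368 * 25.41
mass_P = 110.99088 g, rounded to 4 dp:

110.9909 g


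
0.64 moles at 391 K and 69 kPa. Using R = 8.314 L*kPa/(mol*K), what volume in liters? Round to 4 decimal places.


PV = nRT, solve for V = nRT / P.
nRT = 0.64 * 8.314 * 391 = 2080.4954
V = 2080.4954 / 69
V = 30.15210725 L, rounded to 4 dp:

30.1521 L


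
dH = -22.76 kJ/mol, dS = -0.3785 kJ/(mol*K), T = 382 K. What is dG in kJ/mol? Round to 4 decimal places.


Gibbs: dG = dH - T*dS (consistent units, dS already in kJ/(mol*K)).
T*dS = 382 * -0.3785 = -144.587
dG = -22.76 - (-144.587)
dG = 121.827 kJ/mol, rounded to 4 dp:

121.8270 kJ/mol


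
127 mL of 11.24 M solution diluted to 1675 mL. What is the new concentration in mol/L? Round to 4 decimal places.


Dilution: M1*V1 = M2*V2, solve for M2.
M2 = M1*V1 / V2
M2 = 11.24 * 127 / 1675
M2 = 1427.48 / 1675
M2 = 0.85222687 mol/L, rounded to 4 dp:

0.8522 mol/L


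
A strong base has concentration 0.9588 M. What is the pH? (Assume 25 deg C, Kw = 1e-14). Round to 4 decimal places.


A strong base dissociates completely, so [OH-] equals the given concentration.
pOH = -log10([OH-]) = -log10(0.9588) = 0.018272
pH = 14 - pOH = 14 - 0.018272
pH = 13.981728, rounded to 4 dp:

13.9817


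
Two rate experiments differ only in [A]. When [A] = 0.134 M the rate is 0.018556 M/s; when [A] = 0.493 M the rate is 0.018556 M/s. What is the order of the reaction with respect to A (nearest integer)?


Rate is proportional to [A]^n, so rate2/rate1 = ([A]2/[A]1)^n. Take logs to solve for n.
rate2/rate1 = 0.018556 / 0.018556 = 1.0
[A]2/[A]1 = 0.493 / 0.134 = 3.6791
n = ln(1.0) / ln(3.6791) = 0.0
Nearest integer order:

0


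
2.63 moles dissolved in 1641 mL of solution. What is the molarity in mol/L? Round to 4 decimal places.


Convert volume to liters: V_L = V_mL / 1000.
V_L = 1641 / 1000 = 1.641 L
M = n / V_L = 2.63 / 1.641
M = 1.60268129 mol/L, rounded to 4 dp:

1.6027 mol/L


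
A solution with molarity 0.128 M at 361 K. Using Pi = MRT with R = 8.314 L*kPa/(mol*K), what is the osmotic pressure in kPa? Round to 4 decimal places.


Osmotic pressure (van't Hoff): Pi = M*R*T.
RT = 8.314 * 361 = 3001.354
Pi = 0.128 * 3001.354
Pi = 384.173312 kPa, rounded to 4 dp:

384.1733 kPa


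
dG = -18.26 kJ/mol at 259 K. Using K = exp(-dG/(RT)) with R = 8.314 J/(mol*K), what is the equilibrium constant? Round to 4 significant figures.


dG is in kJ/mol; multiply by 1000 to match R in J/(mol*K).
RT = 8.314 * 259 = 2153.326 J/mol
exponent = -dG*1000 / (RT) = -(-18.26*1000) / 2153.326 = 8.47990504
K = exp(8.47990504)
K = 4816.9925, rounded to 4 significant figures:

4817


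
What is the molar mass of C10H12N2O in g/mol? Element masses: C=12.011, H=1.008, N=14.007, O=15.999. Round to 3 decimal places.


M = sum(count * atomic_mass) over atoms.
M = 10*12.011 + 12*1.008 + 2*14.007 + 1*15.999
M = 120.11 + 12.096 + 28.014 + 15.999
M = 176.219 g/mol, rounded to 3 dp:

176.219 g/mol


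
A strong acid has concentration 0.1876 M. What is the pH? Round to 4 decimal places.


A strong acid dissociates completely, so [H+] equals the given concentration.
pH = -log10([H+]) = -log10(0.1876)
pH = 0.72676717, rounded to 4 dp:

0.7268


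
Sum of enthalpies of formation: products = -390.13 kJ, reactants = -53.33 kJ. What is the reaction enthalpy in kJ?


dH_rxn = sum(dH_f products) - sum(dH_f reactants)
dH_rxn = -390.13 - (-53.33)
dH_rxn = -336.8 kJ:

-336.80 kJ


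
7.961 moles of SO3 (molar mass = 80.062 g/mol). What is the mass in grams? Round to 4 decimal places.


mass = n * M
mass = 7.961 * 80.062
mass = 637.373582 g, rounded to 4 dp:

637.3736 g


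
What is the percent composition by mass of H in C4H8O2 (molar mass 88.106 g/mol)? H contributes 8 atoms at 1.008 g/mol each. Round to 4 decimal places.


pct = 100 * (n_elem * M_elem) / M_total
mass_contribution = 8 * 1.008 = 8.064 g/mol
pct = 100 * 8.064 / 88.106
pct = 9.15261163 %, rounded to 4 dp:

9.1526 %


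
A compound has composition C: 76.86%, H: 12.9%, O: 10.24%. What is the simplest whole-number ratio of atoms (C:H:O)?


Assume 100 g of compound, divide each mass% by atomic mass to get moles, then normalize by the smallest to get a raw atom ratio.
Moles per 100 g: C: 76.86/12.011 = 6.3991, H: 12.9/1.008 = 12.7976, O: 10.24/15.999 = 0.64
Raw ratio (divide by min = 0.64): C: 9.998, H: 19.995, O: 1.0
Multiply by 1 to clear fractions: C: 9.998 ~= 10, H: 19.995 ~= 20, O: 1.0 ~= 1
Reduce by GCD to get the simplest whole-number ratio:

10:20:1


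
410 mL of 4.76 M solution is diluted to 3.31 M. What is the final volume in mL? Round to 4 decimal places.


Dilution: M1*V1 = M2*V2, solve for V2.
V2 = M1*V1 / M2
V2 = 4.76 * 410 / 3.31
V2 = 1951.6 / 3.31
V2 = 589.60725076 mL, rounded to 4 dp:

589.6073 mL
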